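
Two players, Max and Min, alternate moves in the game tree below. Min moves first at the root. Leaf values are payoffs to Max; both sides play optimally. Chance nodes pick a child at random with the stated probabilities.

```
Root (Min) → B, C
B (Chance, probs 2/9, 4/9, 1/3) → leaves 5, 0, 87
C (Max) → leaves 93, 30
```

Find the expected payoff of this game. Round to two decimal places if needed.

B (Chance): 2/9·5 + 4/9·0 + 1/3·87 = 30.11
C (Max): max(93, 30) = 93
Root (Min): min(30.11, 93) = 30.11

30.11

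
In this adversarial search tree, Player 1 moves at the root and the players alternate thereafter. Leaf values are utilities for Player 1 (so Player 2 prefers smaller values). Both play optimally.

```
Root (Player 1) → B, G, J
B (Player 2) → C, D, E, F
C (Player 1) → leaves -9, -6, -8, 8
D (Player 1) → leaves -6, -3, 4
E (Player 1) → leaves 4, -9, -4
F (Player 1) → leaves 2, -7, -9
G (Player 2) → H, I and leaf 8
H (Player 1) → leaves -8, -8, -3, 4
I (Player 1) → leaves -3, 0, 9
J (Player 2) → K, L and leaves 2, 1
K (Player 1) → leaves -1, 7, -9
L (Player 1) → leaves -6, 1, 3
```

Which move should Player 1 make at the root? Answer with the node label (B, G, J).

G

C (Player 1): max(-9, -6, -8, 8) = 8
D (Player 1): max(-6, -3, 4) = 4
E (Player 1): max(4, -9, -4) = 4
F (Player 1): max(2, -7, -9) = 2
B (Player 2): min(8, 4, 4, 2) = 2
H (Player 1): max(-8, -8, -3, 4) = 4
I (Player 1): max(-3, 0, 9) = 9
G (Player 2): min(4, 9, 8) = 4
K (Player 1): max(-1, 7, -9) = 7
L (Player 1): max(-6, 1, 3) = 3
J (Player 2): min(7, 3, 2, 1) = 1
Root (Player 1): max(2, 4, 1) = 4
Player 1 picks the child with the highest value: G (value 4).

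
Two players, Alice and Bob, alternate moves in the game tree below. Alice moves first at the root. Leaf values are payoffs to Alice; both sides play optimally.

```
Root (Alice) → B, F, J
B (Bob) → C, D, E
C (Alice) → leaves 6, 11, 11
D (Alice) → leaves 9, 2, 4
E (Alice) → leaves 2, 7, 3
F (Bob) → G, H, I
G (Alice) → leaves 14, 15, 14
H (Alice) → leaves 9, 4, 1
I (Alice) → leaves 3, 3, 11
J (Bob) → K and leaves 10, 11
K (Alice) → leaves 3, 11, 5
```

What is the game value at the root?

10

C (Alice): max(6, 11, 11) = 11
D (Alice): max(9, 2, 4) = 9
E (Alice): max(2, 7, 3) = 7
B (Bob): min(11, 9, 7) = 7
G (Alice): max(14, 15, 14) = 15
H (Alice): max(9, 4, 1) = 9
I (Alice): max(3, 3, 11) = 11
F (Bob): min(15, 9, 11) = 9
K (Alice): max(3, 11, 5) = 11
J (Bob): min(11, 10, 11) = 10
Root (Alice): max(7, 9, 10) = 10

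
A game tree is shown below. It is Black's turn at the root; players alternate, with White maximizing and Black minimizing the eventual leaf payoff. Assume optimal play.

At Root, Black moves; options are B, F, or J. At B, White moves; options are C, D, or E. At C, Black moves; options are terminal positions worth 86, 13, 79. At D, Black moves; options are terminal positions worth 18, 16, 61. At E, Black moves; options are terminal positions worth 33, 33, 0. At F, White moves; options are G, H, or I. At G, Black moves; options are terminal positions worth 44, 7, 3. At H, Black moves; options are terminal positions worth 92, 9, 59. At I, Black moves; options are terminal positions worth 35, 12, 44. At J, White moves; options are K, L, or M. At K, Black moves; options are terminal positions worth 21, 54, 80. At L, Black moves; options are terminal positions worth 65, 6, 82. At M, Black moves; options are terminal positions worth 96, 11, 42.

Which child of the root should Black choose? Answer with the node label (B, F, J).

C (Black): min(86, 13, 79) = 13
D (Black): min(18, 16, 61) = 16
E (Black): min(33, 33, 0) = 0
B (White): max(13, 16, 0) = 16
G (Black): min(44, 7, 3) = 3
H (Black): min(92, 9, 59) = 9
I (Black): min(35, 12, 44) = 12
F (White): max(3, 9, 12) = 12
K (Black): min(21, 54, 80) = 21
L (Black): min(65, 6, 82) = 6
M (Black): min(96, 11, 42) = 11
J (White): max(21, 6, 11) = 21
Root (Black): min(16, 12, 21) = 12
Black picks the child with the lowest value: F (value 12).

F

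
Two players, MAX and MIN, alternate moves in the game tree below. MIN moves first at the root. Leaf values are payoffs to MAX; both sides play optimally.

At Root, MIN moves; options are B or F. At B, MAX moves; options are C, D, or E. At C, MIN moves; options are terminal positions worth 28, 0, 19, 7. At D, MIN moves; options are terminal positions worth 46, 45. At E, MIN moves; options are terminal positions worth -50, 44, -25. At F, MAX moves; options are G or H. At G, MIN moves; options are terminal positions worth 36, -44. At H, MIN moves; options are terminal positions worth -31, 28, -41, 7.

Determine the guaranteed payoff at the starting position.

C (MIN): min(28, 0, 19, 7) = 0
D (MIN): min(46, 45) = 45
E (MIN): min(-50, 44, -25) = -50
B (MAX): max(0, 45, -50) = 45
G (MIN): min(36, -44) = -44
H (MIN): min(-31, 28, -41, 7) = -41
F (MAX): max(-44, -41) = -41
Root (MIN): min(45, -41) = -41

-41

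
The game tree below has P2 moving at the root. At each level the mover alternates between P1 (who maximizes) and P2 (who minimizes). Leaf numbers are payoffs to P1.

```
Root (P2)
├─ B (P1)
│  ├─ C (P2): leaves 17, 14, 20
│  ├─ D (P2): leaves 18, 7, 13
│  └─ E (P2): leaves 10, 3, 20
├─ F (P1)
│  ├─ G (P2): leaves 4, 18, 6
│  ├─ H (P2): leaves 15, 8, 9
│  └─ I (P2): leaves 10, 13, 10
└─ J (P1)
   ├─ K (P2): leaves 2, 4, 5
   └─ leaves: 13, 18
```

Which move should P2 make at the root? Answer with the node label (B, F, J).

F

C (P2): min(17, 14, 20) = 14
D (P2): min(18, 7, 13) = 7
E (P2): min(10, 3, 20) = 3
B (P1): max(14, 7, 3) = 14
G (P2): min(4, 18, 6) = 4
H (P2): min(15, 8, 9) = 8
I (P2): min(10, 13, 10) = 10
F (P1): max(4, 8, 10) = 10
K (P2): min(2, 4, 5) = 2
J (P1): max(2, 13, 18) = 18
Root (P2): min(14, 10, 18) = 10
P2 picks the child with the lowest value: F (value 10).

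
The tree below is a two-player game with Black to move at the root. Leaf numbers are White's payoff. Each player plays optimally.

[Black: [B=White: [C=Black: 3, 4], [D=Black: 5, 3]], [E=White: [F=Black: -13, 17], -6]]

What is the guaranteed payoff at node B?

3

C: min(3, 4) = 3
D: min(5, 3) = 3
B: max(3, 3) = 3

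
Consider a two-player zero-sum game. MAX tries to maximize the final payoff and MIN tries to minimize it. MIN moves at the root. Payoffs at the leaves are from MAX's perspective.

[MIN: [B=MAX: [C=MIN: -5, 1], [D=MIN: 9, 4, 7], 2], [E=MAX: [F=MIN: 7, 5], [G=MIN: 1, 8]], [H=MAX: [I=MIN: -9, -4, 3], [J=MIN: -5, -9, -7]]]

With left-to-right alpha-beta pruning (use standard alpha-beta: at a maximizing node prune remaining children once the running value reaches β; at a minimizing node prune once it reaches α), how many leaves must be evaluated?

13

C [α=-∞,β=+∞]: v=-5
D [α=-5,β=+∞]: v=4
B [α=-∞,β=+∞]: v=4
F [α=-∞,β=4]: v=5
E [α=-∞,β=4]: v=5 after child 1 ≥ β → β-cutoff, skip 1
I [α=-∞,β=4]: v=-9
J [α=-9,β=4]: v=-9 after child 2 ≤ α → α-cutoff, skip 1
H [α=-∞,β=4]: v=-9
Root [α=-∞,β=+∞]: v=-9
Leaves evaluated: 13 of 16.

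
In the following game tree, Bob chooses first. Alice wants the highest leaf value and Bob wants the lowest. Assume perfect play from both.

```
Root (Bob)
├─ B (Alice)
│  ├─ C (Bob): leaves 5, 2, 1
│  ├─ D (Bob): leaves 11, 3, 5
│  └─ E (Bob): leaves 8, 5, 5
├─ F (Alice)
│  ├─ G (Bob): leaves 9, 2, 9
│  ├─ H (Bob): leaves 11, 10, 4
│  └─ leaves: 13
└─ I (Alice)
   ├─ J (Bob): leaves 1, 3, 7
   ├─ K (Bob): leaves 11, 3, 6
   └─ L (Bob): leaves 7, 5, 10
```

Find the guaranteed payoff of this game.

5

C (Bob): min(5, 2, 1) = 1
D (Bob): min(11, 3, 5) = 3
E (Bob): min(8, 5, 5) = 5
B (Alice): max(1, 3, 5) = 5
G (Bob): min(9, 2, 9) = 2
H (Bob): min(11, 10, 4) = 4
F (Alice): max(2, 4, 13) = 13
J (Bob): min(1, 3, 7) = 1
K (Bob): min(11, 3, 6) = 3
L (Bob): min(7, 5, 10) = 5
I (Alice): max(1, 3, 5) = 5
Root (Bob): min(5, 13, 5) = 5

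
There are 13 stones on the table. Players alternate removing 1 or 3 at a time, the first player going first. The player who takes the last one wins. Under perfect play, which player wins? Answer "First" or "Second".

First

i:   0  1  2  3  4  5  6  7  8  9 10 11 12 13
     L  W  L  W  L  W  L  W  L  W  L  W  L  W
Position 13 is W, so the first player wins.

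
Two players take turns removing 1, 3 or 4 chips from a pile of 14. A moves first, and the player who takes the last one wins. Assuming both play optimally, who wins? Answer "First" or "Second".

Second

W/L table (W = player to move can force a win):
i:   0  1  2  3  4  5  6  7  8  9 10 11 12 13 14
     L  W  L  W  W  W  W  L  W  L  W  W  W  W  L
Position 14 is L, so the second player wins.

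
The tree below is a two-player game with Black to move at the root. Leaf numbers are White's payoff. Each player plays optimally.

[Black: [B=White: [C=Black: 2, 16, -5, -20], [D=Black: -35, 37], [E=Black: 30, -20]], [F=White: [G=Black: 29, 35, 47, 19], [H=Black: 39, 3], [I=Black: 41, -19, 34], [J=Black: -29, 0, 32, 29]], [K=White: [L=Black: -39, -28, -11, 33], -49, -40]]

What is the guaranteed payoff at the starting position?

C (Black): min(2, 16, -5, -20) = -20
D (Black): min(-35, 37) = -35
E (Black): min(30, -20) = -20
B (White): max(-20, -35, -20) = -20
G (Black): min(29, 35, 47, 19) = 19
H (Black): min(39, 3) = 3
I (Black): min(41, -19, 34) = -19
J (Black): min(-29, 0, 32, 29) = -29
F (White): max(19, 3, -19, -29) = 19
L (Black): min(-39, -28, -11, 33) = -39
K (White): max(-39, -49, -40) = -39
Root (Black): min(-20, 19, -39) = -39

-39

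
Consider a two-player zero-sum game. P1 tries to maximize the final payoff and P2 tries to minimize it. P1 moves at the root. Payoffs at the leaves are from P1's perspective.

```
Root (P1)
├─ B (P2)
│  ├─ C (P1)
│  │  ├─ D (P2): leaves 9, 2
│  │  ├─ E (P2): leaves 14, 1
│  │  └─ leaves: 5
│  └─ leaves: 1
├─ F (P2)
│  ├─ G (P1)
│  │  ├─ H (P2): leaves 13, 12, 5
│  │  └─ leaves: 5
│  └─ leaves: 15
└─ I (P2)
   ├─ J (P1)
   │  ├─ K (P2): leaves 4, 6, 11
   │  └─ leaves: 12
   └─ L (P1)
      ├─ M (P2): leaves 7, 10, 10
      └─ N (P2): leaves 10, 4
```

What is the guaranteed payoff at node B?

D: min(9, 2) = 2
E: min(14, 1) = 1
C: max(2, 1, 5) = 5
B: min(5, 1) = 1

1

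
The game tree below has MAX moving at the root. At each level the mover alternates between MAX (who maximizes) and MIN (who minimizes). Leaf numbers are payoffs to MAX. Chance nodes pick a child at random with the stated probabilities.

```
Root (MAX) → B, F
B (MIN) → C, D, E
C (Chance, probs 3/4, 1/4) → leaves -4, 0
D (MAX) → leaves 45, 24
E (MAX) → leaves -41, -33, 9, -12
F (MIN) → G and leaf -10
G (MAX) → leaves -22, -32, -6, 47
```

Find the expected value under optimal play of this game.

-3

C (Chance): 3/4·-4 + 1/4·0 = -3
D (MAX): max(45, 24) = 45
E (MAX): max(-41, -33, 9, -12) = 9
B (MIN): min(-3, 45, 9) = -3
G (MAX): max(-22, -32, -6, 47) = 47
F (MIN): min(47, -10) = -10
Root (MAX): max(-3, -10) = -3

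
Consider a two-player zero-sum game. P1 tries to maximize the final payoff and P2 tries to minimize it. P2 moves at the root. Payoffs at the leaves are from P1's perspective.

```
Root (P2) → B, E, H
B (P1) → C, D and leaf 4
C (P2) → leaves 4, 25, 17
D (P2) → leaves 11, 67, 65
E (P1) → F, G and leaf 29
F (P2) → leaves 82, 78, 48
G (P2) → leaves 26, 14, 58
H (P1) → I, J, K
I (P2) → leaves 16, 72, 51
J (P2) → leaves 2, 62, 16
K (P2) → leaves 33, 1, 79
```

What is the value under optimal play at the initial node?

11

C (P2): min(4, 25, 17) = 4
D (P2): min(11, 67, 65) = 11
B (P1): max(4, 11, 4) = 11
F (P2): min(82, 78, 48) = 48
G (P2): min(26, 14, 58) = 14
E (P1): max(48, 14, 29) = 48
I (P2): min(16, 72, 51) = 16
J (P2): min(2, 62, 16) = 2
K (P2): min(33, 1, 79) = 1
H (P1): max(16, 2, 1) = 16
Root (P2): min(11, 48, 16) = 11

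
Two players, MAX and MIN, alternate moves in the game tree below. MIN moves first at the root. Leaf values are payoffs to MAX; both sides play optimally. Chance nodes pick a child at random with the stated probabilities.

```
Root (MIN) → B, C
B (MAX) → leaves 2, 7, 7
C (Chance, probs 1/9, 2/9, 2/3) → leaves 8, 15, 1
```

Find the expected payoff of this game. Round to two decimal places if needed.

B (MAX): max(2, 7, 7) = 7
C (Chance): 1/9·8 + 2/9·15 + 2/3·1 = 4.89
Root (MIN): min(7, 4.89) = 4.89

4.89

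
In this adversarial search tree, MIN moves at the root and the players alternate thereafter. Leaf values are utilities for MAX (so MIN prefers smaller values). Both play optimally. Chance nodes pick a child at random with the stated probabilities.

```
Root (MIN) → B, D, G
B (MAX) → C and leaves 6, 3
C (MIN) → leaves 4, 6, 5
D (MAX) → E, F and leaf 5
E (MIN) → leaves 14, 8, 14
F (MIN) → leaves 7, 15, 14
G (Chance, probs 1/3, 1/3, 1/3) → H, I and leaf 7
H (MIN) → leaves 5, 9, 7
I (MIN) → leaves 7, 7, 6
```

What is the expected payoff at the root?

6

C (MIN): min(4, 6, 5) = 4
B (MAX): max(4, 6, 3) = 6
E (MIN): min(14, 8, 14) = 8
F (MIN): min(7, 15, 14) = 7
D (MAX): max(8, 7, 5) = 8
H (MIN): min(5, 9, 7) = 5
I (MIN): min(7, 7, 6) = 6
G (Chance): 1/3·5 + 1/3·6 + 1/3·7 = 6
Root (MIN): min(6, 8, 6) = 6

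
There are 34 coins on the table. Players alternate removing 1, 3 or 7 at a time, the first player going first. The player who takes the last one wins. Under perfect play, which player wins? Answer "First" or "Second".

Second

i:   0  1  2  3  4  5  6  7  8  9 10 11 12 13 14 15 16 17 18 19 20 21 22 23 24 25 26 27 28 29 30 31 32 33 34
     L  W  L  W  L  W  L  W  L  W  L  W  L  W  L  W  L  W  L  W  L  W  L  W  L  W  L  W  L  W  L  W  L  W  L
Position 34 is L, so the second player wins.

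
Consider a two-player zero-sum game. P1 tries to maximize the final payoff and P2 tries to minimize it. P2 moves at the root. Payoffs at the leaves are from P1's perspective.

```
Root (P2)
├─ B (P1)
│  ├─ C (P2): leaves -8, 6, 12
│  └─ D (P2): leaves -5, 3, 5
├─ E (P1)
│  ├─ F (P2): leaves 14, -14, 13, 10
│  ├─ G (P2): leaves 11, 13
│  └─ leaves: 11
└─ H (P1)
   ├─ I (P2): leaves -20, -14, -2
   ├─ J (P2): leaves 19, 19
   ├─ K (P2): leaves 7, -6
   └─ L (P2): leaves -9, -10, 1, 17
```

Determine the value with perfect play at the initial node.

C (P2): min(-8, 6, 12) = -8
D (P2): min(-5, 3, 5) = -5
B (P1): max(-8, -5) = -5
F (P2): min(14, -14, 13, 10) = -14
G (P2): min(11, 13) = 11
E (P1): max(-14, 11, 11) = 11
I (P2): min(-20, -14, -2) = -20
J (P2): min(19, 19) = 19
K (P2): min(7, -6) = -6
L (P2): min(-9, -10, 1, 17) = -10
H (P1): max(-20, 19, -6, -10) = 19
Root (P2): min(-5, 11, 19) = -5

-5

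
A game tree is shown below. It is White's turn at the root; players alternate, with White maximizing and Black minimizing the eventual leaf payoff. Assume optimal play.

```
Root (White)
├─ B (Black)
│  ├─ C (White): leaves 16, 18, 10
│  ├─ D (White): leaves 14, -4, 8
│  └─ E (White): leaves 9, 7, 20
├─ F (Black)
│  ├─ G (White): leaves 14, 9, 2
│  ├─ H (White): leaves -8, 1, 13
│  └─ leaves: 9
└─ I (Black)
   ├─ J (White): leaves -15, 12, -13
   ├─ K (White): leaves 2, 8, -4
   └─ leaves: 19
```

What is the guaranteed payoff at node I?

8

J: max(-15, 12, -13) = 12
K: max(2, 8, -4) = 8
I: min(12, 8, 19) = 8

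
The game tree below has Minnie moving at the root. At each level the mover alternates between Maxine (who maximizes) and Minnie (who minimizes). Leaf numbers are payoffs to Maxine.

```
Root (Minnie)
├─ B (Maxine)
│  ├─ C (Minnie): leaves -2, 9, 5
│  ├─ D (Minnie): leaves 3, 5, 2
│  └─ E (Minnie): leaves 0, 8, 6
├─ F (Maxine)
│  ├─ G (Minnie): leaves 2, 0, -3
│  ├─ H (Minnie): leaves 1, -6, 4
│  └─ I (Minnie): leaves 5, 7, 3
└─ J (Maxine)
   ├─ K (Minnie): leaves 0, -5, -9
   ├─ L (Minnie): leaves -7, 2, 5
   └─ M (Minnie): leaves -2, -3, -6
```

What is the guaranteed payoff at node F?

G: min(2, 0, -3) = -3
H: min(1, -6, 4) = -6
I: min(5, 7, 3) = 3
F: max(-3, -6, 3) = 3

3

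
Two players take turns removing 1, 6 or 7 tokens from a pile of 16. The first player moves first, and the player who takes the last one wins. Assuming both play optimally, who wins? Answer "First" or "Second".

Second

Compute winning (W) and losing (L) positions by backward induction:
i:   0  1  2  3  4  5  6  7  8  9 10 11 12 13 14 15 16
     L  W  L  W  L  W  W  W  W  W  W  W  L  W  L  W  L
Position 16 is L, so the second player wins.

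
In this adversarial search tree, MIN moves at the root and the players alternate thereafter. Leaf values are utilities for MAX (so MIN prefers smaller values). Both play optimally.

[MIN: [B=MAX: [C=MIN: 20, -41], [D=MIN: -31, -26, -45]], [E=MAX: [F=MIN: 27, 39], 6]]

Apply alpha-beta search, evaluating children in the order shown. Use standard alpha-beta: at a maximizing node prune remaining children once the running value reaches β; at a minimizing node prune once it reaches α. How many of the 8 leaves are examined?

7

C [α=-∞,β=+∞]: v=-41
D [α=-41,β=+∞]: v=-45
B [α=-∞,β=+∞]: v=-41
F [α=-∞,β=-41]: v=27
E [α=-∞,β=-41]: v=27 after child 1 ≥ β → β-cutoff, skip 1
Root [α=-∞,β=+∞]: v=-41
Leaves evaluated: 7 of 8.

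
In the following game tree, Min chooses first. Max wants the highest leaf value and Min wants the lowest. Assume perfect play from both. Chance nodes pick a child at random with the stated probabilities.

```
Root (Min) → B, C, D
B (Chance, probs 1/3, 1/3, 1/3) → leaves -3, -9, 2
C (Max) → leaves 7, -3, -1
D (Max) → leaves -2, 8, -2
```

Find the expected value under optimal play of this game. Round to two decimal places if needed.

-3.33

B (Chance): 1/3·-3 + 1/3·-9 + 1/3·2 = -3.33
C (Max): max(7, -3, -1) = 7
D (Max): max(-2, 8, -2) = 8
Root (Min): min(-3.33, 7, 8) = -3.33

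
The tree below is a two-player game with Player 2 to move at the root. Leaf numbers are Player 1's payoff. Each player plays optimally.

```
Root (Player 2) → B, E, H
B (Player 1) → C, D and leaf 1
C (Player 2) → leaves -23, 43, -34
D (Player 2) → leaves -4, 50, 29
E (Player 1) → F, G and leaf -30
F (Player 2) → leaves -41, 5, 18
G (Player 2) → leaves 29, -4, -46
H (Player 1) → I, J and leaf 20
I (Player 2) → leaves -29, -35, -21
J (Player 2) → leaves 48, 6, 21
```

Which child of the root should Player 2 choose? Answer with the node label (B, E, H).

C (Player 2): min(-23, 43, -34) = -34
D (Player 2): min(-4, 50, 29) = -4
B (Player 1): max(-34, -4, 1) = 1
F (Player 2): min(-41, 5, 18) = -41
G (Player 2): min(29, -4, -46) = -46
E (Player 1): max(-41, -46, -30) = -30
I (Player 2): min(-29, -35, -21) = -35
J (Player 2): min(48, 6, 21) = 6
H (Player 1): max(-35, 6, 20) = 20
Root (Player 2): min(1, -30, 20) = -30
Player 2 picks the child with the lowest value: E (value -30).

E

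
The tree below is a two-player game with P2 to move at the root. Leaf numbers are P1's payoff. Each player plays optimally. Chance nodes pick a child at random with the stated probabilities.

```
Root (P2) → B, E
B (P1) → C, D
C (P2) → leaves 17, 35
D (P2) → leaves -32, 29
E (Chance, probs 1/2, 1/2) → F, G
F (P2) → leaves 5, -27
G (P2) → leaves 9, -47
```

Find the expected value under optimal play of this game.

C (P2): min(17, 35) = 17
D (P2): min(-32, 29) = -32
B (P1): max(17, -32) = 17
F (P2): min(5, -27) = -27
G (P2): min(9, -47) = -47
E (Chance): 1/2·-27 + 1/2·-47 = -37
Root (P2): min(17, -37) = -37

-37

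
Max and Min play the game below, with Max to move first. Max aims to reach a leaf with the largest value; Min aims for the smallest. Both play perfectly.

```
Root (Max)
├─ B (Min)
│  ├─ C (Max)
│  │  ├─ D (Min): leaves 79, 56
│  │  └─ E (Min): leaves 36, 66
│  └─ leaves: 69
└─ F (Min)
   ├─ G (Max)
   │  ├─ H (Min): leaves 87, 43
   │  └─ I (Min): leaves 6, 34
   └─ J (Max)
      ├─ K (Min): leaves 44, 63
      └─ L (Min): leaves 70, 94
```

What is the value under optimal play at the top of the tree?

56

D (Min): min(79, 56) = 56
E (Min): min(36, 66) = 36
C (Max): max(56, 36) = 56
B (Min): min(56, 69) = 56
H (Min): min(87, 43) = 43
I (Min): min(6, 34) = 6
G (Max): max(43, 6) = 43
K (Min): min(44, 63) = 44
L (Min): min(70, 94) = 70
J (Max): max(44, 70) = 70
F (Min): min(43, 70) = 43
Root (Max): max(56, 43) = 56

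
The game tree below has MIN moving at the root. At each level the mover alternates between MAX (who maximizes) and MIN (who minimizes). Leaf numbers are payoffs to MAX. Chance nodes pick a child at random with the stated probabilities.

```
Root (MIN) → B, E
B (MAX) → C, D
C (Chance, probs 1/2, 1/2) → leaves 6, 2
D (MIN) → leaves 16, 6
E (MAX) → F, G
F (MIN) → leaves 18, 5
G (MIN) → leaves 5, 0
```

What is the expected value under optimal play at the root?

C (Chance): 1/2·6 + 1/2·2 = 4
D (MIN): min(16, 6) = 6
B (MAX): max(4, 6) = 6
F (MIN): min(18, 5) = 5
G (MIN): min(5, 0) = 0
E (MAX): max(5, 0) = 5
Root (MIN): min(6, 5) = 5

5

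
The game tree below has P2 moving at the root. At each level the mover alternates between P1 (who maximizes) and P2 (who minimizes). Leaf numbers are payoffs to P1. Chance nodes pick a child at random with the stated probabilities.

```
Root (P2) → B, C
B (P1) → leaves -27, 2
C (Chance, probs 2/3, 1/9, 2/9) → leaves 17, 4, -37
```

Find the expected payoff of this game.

B (P1): max(-27, 2) = 2
C (Chance): 2/3·17 + 1/9·4 + 2/9·-37 = 3.56
Root (P2): min(2, 3.56) = 2

2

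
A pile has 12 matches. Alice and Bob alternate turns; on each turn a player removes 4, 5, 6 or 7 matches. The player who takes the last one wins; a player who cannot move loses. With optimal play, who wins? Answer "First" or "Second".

Mark each pile size as W (mover wins) or L (mover loses):
i:   0  1  2  3  4  5  6  7  8  9 10 11 12
     L  L  L  L  W  W  W  W  W  W  W  L  L
Position 12 is L, so the second player wins.

Second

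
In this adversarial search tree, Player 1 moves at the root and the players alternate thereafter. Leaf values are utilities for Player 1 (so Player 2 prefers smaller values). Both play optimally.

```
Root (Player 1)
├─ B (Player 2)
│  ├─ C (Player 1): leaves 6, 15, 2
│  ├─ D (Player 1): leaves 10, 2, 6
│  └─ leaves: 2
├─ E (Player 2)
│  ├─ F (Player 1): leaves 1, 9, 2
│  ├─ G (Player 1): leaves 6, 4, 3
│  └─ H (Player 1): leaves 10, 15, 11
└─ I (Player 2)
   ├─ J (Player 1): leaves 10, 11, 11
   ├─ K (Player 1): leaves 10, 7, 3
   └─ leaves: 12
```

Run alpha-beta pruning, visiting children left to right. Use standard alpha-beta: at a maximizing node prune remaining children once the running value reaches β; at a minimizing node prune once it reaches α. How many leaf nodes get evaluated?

C [α=-∞,β=+∞]: v=15
D [α=-∞,β=15]: v=10
B [α=-∞,β=+∞]: v=2
F [α=2,β=+∞]: v=9
G [α=2,β=9]: v=6
H [α=2,β=6]: v=10 after child 1 ≥ β → β-cutoff, skip 2
E [α=2,β=+∞]: v=6
J [α=6,β=+∞]: v=11
K [α=6,β=11]: v=10
I [α=6,β=+∞]: v=10
Root [α=-∞,β=+∞]: v=10
Leaves evaluated: 21 of 23.

21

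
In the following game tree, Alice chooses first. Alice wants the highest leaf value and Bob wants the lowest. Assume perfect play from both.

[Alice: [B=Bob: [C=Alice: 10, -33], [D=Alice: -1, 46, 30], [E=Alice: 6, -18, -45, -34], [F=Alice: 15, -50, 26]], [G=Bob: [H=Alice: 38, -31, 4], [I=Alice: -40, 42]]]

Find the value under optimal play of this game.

C (Alice): max(10, -33) = 10
D (Alice): max(-1, 46, 30) = 46
E (Alice): max(6, -18, -45, -34) = 6
F (Alice): max(15, -50, 26) = 26
B (Bob): min(10, 46, 6, 26) = 6
H (Alice): max(38, -31, 4) = 38
I (Alice): max(-40, 42) = 42
G (Bob): min(38, 42) = 38
Root (Alice): max(6, 38) = 38

38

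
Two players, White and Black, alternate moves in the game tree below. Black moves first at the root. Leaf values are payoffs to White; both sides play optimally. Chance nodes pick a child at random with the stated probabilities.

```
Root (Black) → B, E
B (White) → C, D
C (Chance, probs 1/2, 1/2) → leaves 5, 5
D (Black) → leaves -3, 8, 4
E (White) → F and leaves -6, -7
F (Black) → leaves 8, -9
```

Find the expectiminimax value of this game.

-6

C (Chance): 1/2·5 + 1/2·5 = 5
D (Black): min(-3, 8, 4) = -3
B (White): max(5, -3) = 5
F (Black): min(8, -9) = -9
E (White): max(-9, -6, -7) = -6
Root (Black): min(5, -6) = -6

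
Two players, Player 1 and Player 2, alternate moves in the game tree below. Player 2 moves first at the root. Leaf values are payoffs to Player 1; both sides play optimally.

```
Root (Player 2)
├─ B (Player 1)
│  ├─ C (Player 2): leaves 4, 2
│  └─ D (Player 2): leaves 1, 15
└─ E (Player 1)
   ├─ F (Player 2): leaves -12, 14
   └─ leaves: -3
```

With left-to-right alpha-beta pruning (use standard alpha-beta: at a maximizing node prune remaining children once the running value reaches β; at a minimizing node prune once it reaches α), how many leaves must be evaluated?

C [α=-∞,β=+∞]: v=2
D [α=2,β=+∞]: v=1 after child 1 ≤ α → α-cutoff, skip 1
B [α=-∞,β=+∞]: v=2
F [α=-∞,β=2]: v=-12
E [α=-∞,β=2]: v=-3
Root [α=-∞,β=+∞]: v=-3
Leaves evaluated: 6 of 7.

6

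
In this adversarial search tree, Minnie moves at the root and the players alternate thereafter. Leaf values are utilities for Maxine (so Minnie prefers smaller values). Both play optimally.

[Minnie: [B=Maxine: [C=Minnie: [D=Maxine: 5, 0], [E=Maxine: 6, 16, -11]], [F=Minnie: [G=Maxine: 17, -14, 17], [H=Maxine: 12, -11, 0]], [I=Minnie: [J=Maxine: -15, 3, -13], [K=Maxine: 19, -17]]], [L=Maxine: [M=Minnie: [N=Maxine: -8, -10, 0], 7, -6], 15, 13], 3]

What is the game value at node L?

N: max(-8, -10, 0) = 0
M: min(0, 7, -6) = -6
L: max(-6, 15, 13) = 15

15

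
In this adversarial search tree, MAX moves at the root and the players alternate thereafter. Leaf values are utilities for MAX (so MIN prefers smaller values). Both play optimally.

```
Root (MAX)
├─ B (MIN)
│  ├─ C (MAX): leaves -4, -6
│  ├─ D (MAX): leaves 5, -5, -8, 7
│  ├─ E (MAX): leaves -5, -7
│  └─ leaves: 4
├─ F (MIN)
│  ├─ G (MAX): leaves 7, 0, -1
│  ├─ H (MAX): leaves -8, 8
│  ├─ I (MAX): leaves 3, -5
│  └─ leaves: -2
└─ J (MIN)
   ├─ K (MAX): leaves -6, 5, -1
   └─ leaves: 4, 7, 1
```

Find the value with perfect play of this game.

1

C (MAX): max(-4, -6) = -4
D (MAX): max(5, -5, -8, 7) = 7
E (MAX): max(-5, -7) = -5
B (MIN): min(-4, 7, -5, 4) = -5
G (MAX): max(7, 0, -1) = 7
H (MAX): max(-8, 8) = 8
I (MAX): max(3, -5) = 3
F (MIN): min(7, 8, 3, -2) = -2
K (MAX): max(-6, 5, -1) = 5
J (MIN): min(5, 4, 7, 1) = 1
Root (MAX): max(-5, -2, 1) = 1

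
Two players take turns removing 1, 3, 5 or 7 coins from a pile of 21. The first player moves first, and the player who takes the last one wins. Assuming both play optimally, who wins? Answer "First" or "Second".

First

Mark each pile size as W (mover wins) or L (mover loses):
i:   0  1  2  3  4  5  6  7  8  9 10 11 12 13 14 15 16 17 18 19 20 21
     L  W  L  W  L  W  L  W  L  W  L  W  L  W  L  W  L  W  L  W  L  W
Position 21 is W, so the first player wins.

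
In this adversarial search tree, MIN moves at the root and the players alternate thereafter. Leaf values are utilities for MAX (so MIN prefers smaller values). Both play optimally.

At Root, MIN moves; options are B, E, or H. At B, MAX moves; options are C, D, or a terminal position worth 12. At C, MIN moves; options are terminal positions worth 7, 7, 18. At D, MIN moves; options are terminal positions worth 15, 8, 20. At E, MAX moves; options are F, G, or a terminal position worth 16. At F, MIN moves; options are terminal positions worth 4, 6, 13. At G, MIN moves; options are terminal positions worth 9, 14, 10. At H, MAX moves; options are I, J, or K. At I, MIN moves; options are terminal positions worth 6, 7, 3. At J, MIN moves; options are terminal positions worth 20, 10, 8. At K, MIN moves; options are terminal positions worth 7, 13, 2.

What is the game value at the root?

8

C (MIN): min(7, 7, 18) = 7
D (MIN): min(15, 8, 20) = 8
B (MAX): max(7, 8, 12) = 12
F (MIN): min(4, 6, 13) = 4
G (MIN): min(9, 14, 10) = 9
E (MAX): max(4, 9, 16) = 16
I (MIN): min(6, 7, 3) = 3
J (MIN): min(20, 10, 8) = 8
K (MIN): min(7, 13, 2) = 2
H (MAX): max(3, 8, 2) = 8
Root (MIN): min(12, 16, 8) = 8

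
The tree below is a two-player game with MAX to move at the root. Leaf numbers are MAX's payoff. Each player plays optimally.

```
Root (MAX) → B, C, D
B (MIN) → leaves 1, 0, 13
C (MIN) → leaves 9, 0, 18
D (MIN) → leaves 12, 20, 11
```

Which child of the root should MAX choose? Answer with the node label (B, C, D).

D

B (MIN): min(1, 0, 13) = 0
C (MIN): min(9, 0, 18) = 0
D (MIN): min(12, 20, 11) = 11
Root (MAX): max(0, 0, 11) = 11
MAX picks the child with the highest value: D (value 11).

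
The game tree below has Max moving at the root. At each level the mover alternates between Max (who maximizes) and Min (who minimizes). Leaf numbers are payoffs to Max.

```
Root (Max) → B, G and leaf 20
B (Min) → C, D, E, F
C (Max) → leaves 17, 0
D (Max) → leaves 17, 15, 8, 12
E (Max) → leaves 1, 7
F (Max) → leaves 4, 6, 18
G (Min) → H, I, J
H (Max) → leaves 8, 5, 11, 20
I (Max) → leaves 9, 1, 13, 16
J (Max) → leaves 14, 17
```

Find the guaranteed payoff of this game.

C (Max): max(17, 0) = 17
D (Max): max(17, 15, 8, 12) = 17
E (Max): max(1, 7) = 7
F (Max): max(4, 6, 18) = 18
B (Min): min(17, 17, 7, 18) = 7
H (Max): max(8, 5, 11, 20) = 20
I (Max): max(9, 1, 13, 16) = 16
J (Max): max(14, 17) = 17
G (Min): min(20, 16, 17) = 16
Root (Max): max(7, 16, 20) = 20

20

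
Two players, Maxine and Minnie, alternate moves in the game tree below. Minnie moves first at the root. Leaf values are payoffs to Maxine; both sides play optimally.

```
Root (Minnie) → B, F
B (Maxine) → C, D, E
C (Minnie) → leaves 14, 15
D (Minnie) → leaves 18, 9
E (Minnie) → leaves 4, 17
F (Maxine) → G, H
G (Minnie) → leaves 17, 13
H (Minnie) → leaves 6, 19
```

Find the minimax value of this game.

13

C (Minnie): min(14, 15) = 14
D (Minnie): min(18, 9) = 9
E (Minnie): min(4, 17) = 4
B (Maxine): max(14, 9, 4) = 14
G (Minnie): min(17, 13) = 13
H (Minnie): min(6, 19) = 6
F (Maxine): max(13, 6) = 13
Root (Minnie): min(14, 13) = 13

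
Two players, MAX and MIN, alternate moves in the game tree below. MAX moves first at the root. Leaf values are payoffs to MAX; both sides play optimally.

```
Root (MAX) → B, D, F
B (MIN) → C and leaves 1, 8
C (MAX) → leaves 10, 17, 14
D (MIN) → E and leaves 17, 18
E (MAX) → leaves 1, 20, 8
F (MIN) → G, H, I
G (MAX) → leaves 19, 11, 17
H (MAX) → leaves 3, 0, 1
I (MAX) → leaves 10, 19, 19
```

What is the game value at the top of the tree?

C (MAX): max(10, 17, 14) = 17
B (MIN): min(17, 1, 8) = 1
E (MAX): max(1, 20, 8) = 20
D (MIN): min(20, 17, 18) = 17
G (MAX): max(19, 11, 17) = 19
H (MAX): max(3, 0, 1) = 3
I (MAX): max(10, 19, 19) = 19
F (MIN): min(19, 3, 19) = 3
Root (MAX): max(1, 17, 3) = 17

17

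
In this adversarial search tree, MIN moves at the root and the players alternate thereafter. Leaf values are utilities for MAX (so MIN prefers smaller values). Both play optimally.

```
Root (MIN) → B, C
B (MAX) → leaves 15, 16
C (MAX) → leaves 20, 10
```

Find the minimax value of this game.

B (MAX): max(15, 16) = 16
C (MAX): max(20, 10) = 20
Root (MIN): min(16, 20) = 16

16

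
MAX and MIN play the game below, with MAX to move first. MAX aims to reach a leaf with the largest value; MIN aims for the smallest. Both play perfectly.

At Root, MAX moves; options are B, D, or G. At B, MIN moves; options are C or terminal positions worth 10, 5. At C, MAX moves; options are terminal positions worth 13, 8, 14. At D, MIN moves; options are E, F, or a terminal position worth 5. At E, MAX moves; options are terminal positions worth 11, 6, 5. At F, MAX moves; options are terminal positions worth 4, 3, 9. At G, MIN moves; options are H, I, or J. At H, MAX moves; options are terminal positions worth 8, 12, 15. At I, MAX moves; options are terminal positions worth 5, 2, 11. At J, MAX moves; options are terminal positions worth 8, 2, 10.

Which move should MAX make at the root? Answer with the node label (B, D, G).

G

C (MAX): max(13, 8, 14) = 14
B (MIN): min(14, 10, 5) = 5
E (MAX): max(11, 6, 5) = 11
F (MAX): max(4, 3, 9) = 9
D (MIN): min(11, 9, 5) = 5
H (MAX): max(8, 12, 15) = 15
I (MAX): max(5, 2, 11) = 11
J (MAX): max(8, 2, 10) = 10
G (MIN): min(15, 11, 10) = 10
Root (MAX): max(5, 5, 10) = 10
MAX picks the child with the highest value: G (value 10).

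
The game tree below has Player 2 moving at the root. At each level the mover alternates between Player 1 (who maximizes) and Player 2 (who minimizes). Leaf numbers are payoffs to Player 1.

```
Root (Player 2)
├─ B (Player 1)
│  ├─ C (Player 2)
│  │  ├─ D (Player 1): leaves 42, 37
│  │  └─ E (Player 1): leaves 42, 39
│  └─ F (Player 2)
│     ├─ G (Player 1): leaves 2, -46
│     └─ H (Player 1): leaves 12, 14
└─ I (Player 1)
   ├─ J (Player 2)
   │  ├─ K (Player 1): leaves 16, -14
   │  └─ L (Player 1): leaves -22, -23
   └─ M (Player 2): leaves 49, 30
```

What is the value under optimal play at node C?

42

D: max(42, 37) = 42
E: max(42, 39) = 42
C: min(42, 42) = 42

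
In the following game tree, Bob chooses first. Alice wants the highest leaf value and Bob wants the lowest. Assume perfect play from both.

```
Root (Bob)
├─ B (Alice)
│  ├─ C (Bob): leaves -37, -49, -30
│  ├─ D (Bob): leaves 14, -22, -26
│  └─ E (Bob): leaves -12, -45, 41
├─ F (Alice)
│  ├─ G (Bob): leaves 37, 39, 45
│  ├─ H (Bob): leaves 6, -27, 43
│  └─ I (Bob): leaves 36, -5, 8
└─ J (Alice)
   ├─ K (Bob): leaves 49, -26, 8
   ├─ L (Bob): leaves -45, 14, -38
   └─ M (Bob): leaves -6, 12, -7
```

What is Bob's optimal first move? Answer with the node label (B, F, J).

B

C (Bob): min(-37, -49, -30) = -49
D (Bob): min(14, -22, -26) = -26
E (Bob): min(-12, -45, 41) = -45
B (Alice): max(-49, -26, -45) = -26
G (Bob): min(37, 39, 45) = 37
H (Bob): min(6, -27, 43) = -27
I (Bob): min(36, -5, 8) = -5
F (Alice): max(37, -27, -5) = 37
K (Bob): min(49, -26, 8) = -26
L (Bob): min(-45, 14, -38) = -45
M (Bob): min(-6, 12, -7) = -7
J (Alice): max(-26, -45, -7) = -7
Root (Bob): min(-26, 37, -7) = -26
Bob picks the child with the lowest value: B (value -26).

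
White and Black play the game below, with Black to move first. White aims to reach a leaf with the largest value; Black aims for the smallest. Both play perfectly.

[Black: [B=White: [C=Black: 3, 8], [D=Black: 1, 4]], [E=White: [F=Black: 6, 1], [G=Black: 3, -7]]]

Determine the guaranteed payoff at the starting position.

C (Black): min(3, 8) = 3
D (Black): min(1, 4) = 1
B (White): max(3, 1) = 3
F (Black): min(6, 1) = 1
G (Black): min(3, -7) = -7
E (White): max(1, -7) = 1
Root (Black): min(3, 1) = 1

1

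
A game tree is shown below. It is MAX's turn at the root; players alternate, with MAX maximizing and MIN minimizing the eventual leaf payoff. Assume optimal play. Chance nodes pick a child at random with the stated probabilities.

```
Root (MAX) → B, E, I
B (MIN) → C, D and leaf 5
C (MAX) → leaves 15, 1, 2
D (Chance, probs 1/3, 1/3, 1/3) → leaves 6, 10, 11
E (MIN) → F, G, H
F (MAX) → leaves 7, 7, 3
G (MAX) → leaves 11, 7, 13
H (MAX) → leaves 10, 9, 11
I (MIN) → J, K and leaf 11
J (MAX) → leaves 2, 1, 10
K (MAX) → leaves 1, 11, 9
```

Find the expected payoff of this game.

C (MAX): max(15, 1, 2) = 15
D (Chance): 1/3·6 + 1/3·10 + 1/3·11 = 9
B (MIN): min(15, 9, 5) = 5
F (MAX): max(7, 7, 3) = 7
G (MAX): max(11, 7, 13) = 13
H (MAX): max(10, 9, 11) = 11
E (MIN): min(7, 13, 11) = 7
J (MAX): max(2, 1, 10) = 10
K (MAX): max(1, 11, 9) = 11
I (MIN): min(10, 11, 11) = 10
Root (MAX): max(5, 7, 10) = 10

10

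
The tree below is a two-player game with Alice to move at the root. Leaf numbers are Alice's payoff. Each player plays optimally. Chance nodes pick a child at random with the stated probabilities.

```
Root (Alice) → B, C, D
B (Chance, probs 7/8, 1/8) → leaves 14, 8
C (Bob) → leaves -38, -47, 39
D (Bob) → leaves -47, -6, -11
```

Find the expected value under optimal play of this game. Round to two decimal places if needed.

B (Chance): 7/8·14 + 1/8·8 = 13.25
C (Bob): min(-38, -47, 39) = -47
D (Bob): min(-47, -6, -11) = -47
Root (Alice): max(13.25, -47, -47) = 13.25

13.25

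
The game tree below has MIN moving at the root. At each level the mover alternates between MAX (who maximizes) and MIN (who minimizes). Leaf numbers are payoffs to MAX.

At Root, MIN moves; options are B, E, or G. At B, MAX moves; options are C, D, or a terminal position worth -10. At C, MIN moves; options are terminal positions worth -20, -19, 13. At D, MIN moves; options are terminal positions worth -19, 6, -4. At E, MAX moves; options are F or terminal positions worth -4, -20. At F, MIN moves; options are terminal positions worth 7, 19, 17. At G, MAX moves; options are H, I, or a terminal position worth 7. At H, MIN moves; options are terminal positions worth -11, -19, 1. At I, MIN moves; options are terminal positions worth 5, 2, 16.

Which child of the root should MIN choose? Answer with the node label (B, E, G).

C (MIN): min(-20, -19, 13) = -20
D (MIN): min(-19, 6, -4) = -19
B (MAX): max(-20, -19, -10) = -10
F (MIN): min(7, 19, 17) = 7
E (MAX): max(7, -4, -20) = 7
H (MIN): min(-11, -19, 1) = -19
I (MIN): min(5, 2, 16) = 2
G (MAX): max(-19, 2, 7) = 7
Root (MIN): min(-10, 7, 7) = -10
MIN picks the child with the lowest value: B (value -10).

B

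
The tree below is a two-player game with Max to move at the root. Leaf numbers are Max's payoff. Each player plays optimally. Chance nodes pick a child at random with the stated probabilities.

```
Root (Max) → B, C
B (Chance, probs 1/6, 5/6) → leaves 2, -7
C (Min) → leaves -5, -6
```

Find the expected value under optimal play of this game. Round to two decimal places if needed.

-5.5

B (Chance): 1/6·2 + 5/6·-7 = -5.5
C (Min): min(-5, -6) = -6
Root (Max): max(-5.5, -6) = -5.5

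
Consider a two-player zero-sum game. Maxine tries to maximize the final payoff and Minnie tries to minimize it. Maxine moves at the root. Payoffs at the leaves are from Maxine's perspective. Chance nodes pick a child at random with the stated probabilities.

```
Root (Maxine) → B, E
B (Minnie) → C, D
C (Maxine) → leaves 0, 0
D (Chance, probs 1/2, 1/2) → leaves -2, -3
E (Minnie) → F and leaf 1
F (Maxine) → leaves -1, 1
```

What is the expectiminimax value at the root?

1

C (Maxine): max(0, 0) = 0
D (Chance): 1/2·-2 + 1/2·-3 = -2.5
B (Minnie): min(0, -2.5) = -2.5
F (Maxine): max(-1, 1) = 1
E (Minnie): min(1, 1) = 1
Root (Maxine): max(-2.5, 1) = 1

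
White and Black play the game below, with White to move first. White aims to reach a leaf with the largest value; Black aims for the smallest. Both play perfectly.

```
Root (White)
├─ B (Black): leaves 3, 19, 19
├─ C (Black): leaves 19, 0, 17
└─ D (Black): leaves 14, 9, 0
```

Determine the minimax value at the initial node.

B (Black): min(3, 19, 19) = 3
C (Black): min(19, 0, 17) = 0
D (Black): min(14, 9, 0) = 0
Root (White): max(3, 0, 0) = 3

3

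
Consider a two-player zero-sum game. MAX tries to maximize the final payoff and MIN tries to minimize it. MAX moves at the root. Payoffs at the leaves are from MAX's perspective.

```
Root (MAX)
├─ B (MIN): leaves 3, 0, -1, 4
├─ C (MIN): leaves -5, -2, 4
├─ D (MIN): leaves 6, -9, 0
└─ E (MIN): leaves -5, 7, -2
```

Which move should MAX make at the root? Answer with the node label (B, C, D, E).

B

B (MIN): min(3, 0, -1, 4) = -1
C (MIN): min(-5, -2, 4) = -5
D (MIN): min(6, -9, 0) = -9
E (MIN): min(-5, 7, -2) = -5
Root (MAX): max(-1, -5, -9, -5) = -1
MAX picks the child with the highest value: B (value -1).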